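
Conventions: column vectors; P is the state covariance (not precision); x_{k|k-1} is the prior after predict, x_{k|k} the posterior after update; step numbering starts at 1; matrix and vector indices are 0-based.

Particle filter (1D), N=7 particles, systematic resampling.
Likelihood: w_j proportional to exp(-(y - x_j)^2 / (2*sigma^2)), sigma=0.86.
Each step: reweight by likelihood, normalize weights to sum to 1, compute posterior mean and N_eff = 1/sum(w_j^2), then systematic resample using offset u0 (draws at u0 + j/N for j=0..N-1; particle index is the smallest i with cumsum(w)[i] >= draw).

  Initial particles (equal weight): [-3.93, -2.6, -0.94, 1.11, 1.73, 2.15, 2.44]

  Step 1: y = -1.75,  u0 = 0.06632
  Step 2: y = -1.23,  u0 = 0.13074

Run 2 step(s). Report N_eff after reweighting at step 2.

step 1: w=[0.0310, 0.4720, 0.4937, 0.0031, 0.0002, 0.0000, 0.0000]  mean=-1.8092  Neff=2.1389  idx=[1, 1, 1, 1, 2, 2, 2]
step 2: w=[0.0710, 0.0710, 0.0710, 0.0710, 0.2386, 0.2386, 0.2386]  mean=-1.4116  Neff=5.2350  idx=[1, 3, 4, 5, 5, 6, 6]

N_eff = 5.2350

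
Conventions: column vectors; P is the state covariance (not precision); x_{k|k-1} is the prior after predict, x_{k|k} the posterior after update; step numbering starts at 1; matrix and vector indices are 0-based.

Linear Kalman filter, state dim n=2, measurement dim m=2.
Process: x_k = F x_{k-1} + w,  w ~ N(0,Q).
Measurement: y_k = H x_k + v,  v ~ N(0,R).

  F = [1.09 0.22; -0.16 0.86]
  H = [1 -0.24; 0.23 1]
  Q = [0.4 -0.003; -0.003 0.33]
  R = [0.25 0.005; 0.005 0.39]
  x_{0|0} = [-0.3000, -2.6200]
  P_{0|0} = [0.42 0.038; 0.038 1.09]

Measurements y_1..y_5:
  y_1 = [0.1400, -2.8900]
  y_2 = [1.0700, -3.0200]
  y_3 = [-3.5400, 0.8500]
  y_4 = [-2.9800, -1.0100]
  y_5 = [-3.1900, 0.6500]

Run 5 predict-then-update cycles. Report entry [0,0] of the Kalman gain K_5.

step 1: x^-=[-0.9034, -2.2052]  P^-=[0.9700 0.1643; 0.1643 1.1365]  S=[1.2066 0.1105; 0.1105 1.6533]  K=[0.7544 0.1839; -0.1559 0.7207]  nu=[0.5142, -0.4770]  x^+=[-0.6032, -2.6291]  P^+=[0.1968 0.0302; 0.0302 0.2733]
step 2: x^-=[-1.2359, -2.1645]  P^-=[0.6615 0.0417; 0.0417 0.5289]  S=[0.9220 0.0696; 0.0696 0.9730]  K=[0.6954 0.1495; -0.1350 0.5630]  nu=[1.7864, -0.5712]  x^+=[-0.0791, -2.7273]  P^+=[0.1795 0.0205; 0.0205 0.2142]
step 3: x^-=[-0.6862, -2.3328]  P^-=[0.6335 0.0247; 0.0247 0.4874]  S=[0.8997 0.0571; 0.0571 0.9222]  K=[0.6885 0.1422; -0.1370 0.5431]  nu=[-3.4137, 3.3406]  x^+=[-2.5616, -0.0508]  P^+=[0.1772 0.0181; 0.0181 0.2070]
step 4: x^-=[-2.8033, 0.3662]  P^-=[0.6292 0.0216; 0.0216 0.4826]  S=[0.8967 0.0543; 0.0543 0.9158]  K=[0.6874 0.1409; -0.1378 0.5406]  nu=[-0.0888, -0.7314]  x^+=[-2.9674, -0.0170]  P^+=[0.1768 0.0177; 0.0177 0.2061]
step 5: x^-=[-3.2382, 0.4602]  P^-=[0.6285 0.0211; 0.0211 0.4821]  S=[0.8962 0.0538; 0.0538 0.9150]  K=[0.6873 0.1406; -0.1380 0.5403]  nu=[0.1586, 0.9346]  x^+=[-2.9977, 0.9432]  P^+=[0.1768 0.0176; 0.0176 0.2060]

K[0,0] = 0.6873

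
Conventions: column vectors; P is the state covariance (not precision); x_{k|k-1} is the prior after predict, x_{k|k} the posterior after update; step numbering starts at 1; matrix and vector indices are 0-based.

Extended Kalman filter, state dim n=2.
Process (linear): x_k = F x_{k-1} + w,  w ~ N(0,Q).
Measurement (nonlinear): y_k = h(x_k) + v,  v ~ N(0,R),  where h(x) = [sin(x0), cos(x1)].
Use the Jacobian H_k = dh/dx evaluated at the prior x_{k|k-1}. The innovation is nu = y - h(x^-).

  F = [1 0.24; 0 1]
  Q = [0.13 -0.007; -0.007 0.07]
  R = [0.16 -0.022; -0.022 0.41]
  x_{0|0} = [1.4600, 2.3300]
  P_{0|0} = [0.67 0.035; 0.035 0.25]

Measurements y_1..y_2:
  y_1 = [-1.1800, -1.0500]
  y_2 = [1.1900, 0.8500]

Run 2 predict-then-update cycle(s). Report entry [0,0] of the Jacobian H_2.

H_jac[0,0] = 0.3534

step 1: x^-=[2.0192, 2.3300]  P^-=[0.8312 0.0880; 0.0880 0.3200]  H_jac=[-0.4335 0.0000; 0.0000 -0.7254]  S=[0.3162 0.0057; 0.0057 0.5784]  K=[-1.1378 -0.0992; -0.1135 -0.4002]  nu=[-2.0811, -0.3617]  x^+=[4.4229, 2.7109]  P^+=[0.4149 0.0216; 0.0216 0.2228]
step 2: x^-=[5.0735, 2.7109]  P^-=[0.5681 0.0680; 0.0680 0.2928]  H_jac=[0.3534 0.0000; 0.0000 -0.4175]  S=[0.2309 -0.0320; -0.0320 0.4610]  K=[0.8690 -0.0012; 0.0680 -0.2604]  nu=[2.1255, 1.7587]  x^+=[6.9185, 2.3974]  P^+=[0.3936 0.0470; 0.0470 0.2593]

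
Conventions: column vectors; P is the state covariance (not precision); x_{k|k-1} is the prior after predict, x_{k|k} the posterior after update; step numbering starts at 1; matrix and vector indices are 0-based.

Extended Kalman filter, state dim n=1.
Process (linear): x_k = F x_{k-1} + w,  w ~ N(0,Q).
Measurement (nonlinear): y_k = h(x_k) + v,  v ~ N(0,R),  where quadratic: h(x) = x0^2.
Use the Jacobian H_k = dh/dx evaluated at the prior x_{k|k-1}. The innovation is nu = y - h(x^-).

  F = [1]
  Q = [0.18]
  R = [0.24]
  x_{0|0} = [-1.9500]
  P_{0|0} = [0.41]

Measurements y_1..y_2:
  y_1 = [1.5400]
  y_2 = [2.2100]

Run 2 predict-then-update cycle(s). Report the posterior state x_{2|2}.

x_post = [-1.4758]

step 1: x^-=[-1.9500]  P^-=[0.5900]  H_jac=[-3.9000]  S=[9.2139]  K=[-0.2497]  nu=[-2.2625]  x^+=[-1.3850]  P^+=[0.0154]
step 2: x^-=[-1.3850]  P^-=[0.1954]  H_jac=[-2.7700]  S=[1.7390]  K=[-0.3112]  nu=[0.2918]  x^+=[-1.4758]  P^+=[0.0270]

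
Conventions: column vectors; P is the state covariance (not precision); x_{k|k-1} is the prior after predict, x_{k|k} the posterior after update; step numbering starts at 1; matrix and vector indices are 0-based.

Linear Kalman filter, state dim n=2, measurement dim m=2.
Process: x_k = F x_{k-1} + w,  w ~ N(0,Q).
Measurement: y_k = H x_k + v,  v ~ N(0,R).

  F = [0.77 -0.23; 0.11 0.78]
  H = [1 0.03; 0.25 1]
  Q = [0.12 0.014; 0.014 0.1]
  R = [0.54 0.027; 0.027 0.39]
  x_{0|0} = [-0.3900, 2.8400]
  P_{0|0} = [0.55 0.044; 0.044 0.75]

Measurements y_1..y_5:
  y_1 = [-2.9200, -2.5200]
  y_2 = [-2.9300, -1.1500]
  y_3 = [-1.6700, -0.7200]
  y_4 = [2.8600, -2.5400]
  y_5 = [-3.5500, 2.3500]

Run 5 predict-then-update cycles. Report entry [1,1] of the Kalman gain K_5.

K[1,1] = 0.3057

step 1: x^-=[-0.9535, 2.1723]  P^-=[0.4702 -0.0487; -0.0487 0.5705]  S=[1.0078 0.1126; 0.1126 0.9656]  K=[0.4632 0.0173; -0.0972 0.5896]  nu=[-2.0317, -4.4539]  x^+=[-1.9716, -0.2562]  P^+=[0.2519 -0.0437; -0.0437 0.2382]
step 2: x^-=[-1.4592, -0.4167]  P^-=[0.2974 -0.0326; -0.0326 0.2405]  S=[0.8357 0.0758; 0.0758 0.6328]  K=[0.3526 0.0238; -0.0643 0.3749]  nu=[-1.4583, -0.3684]  x^+=[-1.9822, -0.4611]  P^+=[0.1919 -0.0292; -0.0292 0.1518]
step 3: x^-=[-1.4202, -0.5777]  P^-=[0.2521 -0.0137; -0.0137 0.1896]  S=[0.7915 0.0819; 0.0819 0.5885]  K=[0.3139 0.0401; -0.0435 0.3225]  nu=[-0.2324, 0.2127]  x^+=[-1.4847, -0.4990]  P^+=[0.1711 -0.0187; -0.0187 0.1293]
step 4: x^-=[-1.0284, -0.5525]  P^-=[0.2349 -0.0054; -0.0054 0.1775]  S=[0.7748 0.0856; 0.0856 0.5795]  K=[0.2977 0.0480; -0.0343 0.3090]  nu=[3.9050, -1.7304]  x^+=[0.0511, -1.2211]  P^+=[0.1625 -0.0139; -0.0139 0.1231]
step 5: x^-=[0.3202, -0.9469]  P^-=[0.2278 -0.0023; -0.0023 0.1745]  S=[0.7678 0.0869; 0.0869 0.5775]  K=[0.2908 0.0509; -0.0308 0.3057]  nu=[-3.8418, 3.2168]  x^+=[-0.6333, 0.1547]  P^+=[0.1588 -0.0120; -0.0120 0.1214]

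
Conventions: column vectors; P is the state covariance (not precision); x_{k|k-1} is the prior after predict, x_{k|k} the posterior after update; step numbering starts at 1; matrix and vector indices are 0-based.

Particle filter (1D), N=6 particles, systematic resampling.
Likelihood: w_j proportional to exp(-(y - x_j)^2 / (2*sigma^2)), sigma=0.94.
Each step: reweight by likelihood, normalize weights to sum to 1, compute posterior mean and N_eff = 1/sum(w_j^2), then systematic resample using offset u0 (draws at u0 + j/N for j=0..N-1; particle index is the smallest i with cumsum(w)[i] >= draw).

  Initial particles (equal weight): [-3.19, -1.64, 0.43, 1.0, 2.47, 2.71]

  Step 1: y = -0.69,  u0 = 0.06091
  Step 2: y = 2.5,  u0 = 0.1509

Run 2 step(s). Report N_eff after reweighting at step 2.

N_eff = 2.2224

step 1: w=[0.0220, 0.4530, 0.3712, 0.1500, 0.0027, 0.0011]  mean=-0.4940  Neff=2.7318  idx=[1, 1, 1, 2, 2, 3]
step 2: w=[0.0001, 0.0001, 0.0001, 0.1936, 0.1936, 0.6124]  mean=0.7782  Neff=2.2224  idx=[3, 4, 5, 5, 5, 5]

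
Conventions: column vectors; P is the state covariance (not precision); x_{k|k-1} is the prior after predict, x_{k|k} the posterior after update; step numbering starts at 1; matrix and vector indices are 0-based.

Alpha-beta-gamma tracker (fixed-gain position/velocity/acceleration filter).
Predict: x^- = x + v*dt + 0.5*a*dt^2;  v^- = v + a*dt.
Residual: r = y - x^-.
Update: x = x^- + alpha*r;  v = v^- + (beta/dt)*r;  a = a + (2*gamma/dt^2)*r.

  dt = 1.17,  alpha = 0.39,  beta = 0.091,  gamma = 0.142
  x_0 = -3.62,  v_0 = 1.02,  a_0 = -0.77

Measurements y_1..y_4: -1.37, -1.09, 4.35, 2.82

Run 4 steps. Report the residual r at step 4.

resid = 1.5089

step 1: x_pred=-2.9536  r=1.5836  x^+=-2.3360  v^+=0.2423  a^+=-0.4415
step 2: x_pred=-2.3547  r=1.2647  x^+=-1.8615  v^+=-0.1759  a^+=-0.1791
step 3: x_pred=-2.1898  r=6.5398  x^+=0.3607  v^+=0.1233  a^+=1.1777
step 4: x_pred=1.3111  r=1.5089  x^+=1.8995  v^+=1.6186  a^+=1.4908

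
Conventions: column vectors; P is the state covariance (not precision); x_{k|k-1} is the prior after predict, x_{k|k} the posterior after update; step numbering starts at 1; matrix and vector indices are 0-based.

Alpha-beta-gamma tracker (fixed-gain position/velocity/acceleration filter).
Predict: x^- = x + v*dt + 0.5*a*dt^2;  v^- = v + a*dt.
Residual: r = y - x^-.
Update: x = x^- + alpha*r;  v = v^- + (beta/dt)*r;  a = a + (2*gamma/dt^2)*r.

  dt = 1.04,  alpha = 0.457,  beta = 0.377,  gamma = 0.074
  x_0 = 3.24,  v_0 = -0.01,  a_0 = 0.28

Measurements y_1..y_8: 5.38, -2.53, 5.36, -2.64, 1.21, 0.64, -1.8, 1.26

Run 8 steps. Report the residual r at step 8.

step 1: x_pred=3.3810  r=1.9990  x^+=4.2946  v^+=1.0058  a^+=0.5535
step 2: x_pred=5.6400  r=-8.1700  x^+=1.9063  v^+=-1.3801  a^+=-0.5644
step 3: x_pred=0.1657  r=5.1943  x^+=2.5395  v^+=-0.0842  a^+=0.1463
step 4: x_pred=2.5311  r=-5.1711  x^+=0.1679  v^+=-1.8065  a^+=-0.5612
step 5: x_pred=-2.0144  r=3.2244  x^+=-0.5408  v^+=-1.2214  a^+=-0.1200
step 6: x_pred=-1.8760  r=2.5160  x^+=-0.7262  v^+=-0.4342  a^+=0.2242
step 7: x_pred=-1.0564  r=-0.7436  x^+=-1.3962  v^+=-0.4705  a^+=0.1225
step 8: x_pred=-1.8193  r=3.0793  x^+=-0.4121  v^+=0.7731  a^+=0.5438

resid = 3.0793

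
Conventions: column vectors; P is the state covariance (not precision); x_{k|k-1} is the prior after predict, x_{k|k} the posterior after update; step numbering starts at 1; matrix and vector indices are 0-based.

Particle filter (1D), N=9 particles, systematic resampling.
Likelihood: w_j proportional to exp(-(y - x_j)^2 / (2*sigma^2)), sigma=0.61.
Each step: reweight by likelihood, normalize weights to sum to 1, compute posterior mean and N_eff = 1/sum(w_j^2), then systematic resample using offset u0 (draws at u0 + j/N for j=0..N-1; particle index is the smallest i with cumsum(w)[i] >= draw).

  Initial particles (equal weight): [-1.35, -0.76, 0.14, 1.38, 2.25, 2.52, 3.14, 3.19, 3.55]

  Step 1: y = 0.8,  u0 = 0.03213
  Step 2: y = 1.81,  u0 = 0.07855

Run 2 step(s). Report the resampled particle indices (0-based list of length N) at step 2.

step 1: w=[0.0015, 0.0290, 0.4243, 0.4848, 0.0452, 0.0143, 0.0005, 0.0004, 0.0000]  mean=0.8449  Neff=2.3912  idx=[2, 2, 2, 2, 3, 3, 3, 3, 3]
step 2: w=[0.0059, 0.0059, 0.0059, 0.0059, 0.1953, 0.1953, 0.1953, 0.1953, 0.1953]  mean=1.3507  Neff=5.2409  idx=[4, 4, 5, 5, 6, 7, 7, 8, 8]

resampled_idx = [4, 4, 5, 5, 6, 7, 7, 8, 8]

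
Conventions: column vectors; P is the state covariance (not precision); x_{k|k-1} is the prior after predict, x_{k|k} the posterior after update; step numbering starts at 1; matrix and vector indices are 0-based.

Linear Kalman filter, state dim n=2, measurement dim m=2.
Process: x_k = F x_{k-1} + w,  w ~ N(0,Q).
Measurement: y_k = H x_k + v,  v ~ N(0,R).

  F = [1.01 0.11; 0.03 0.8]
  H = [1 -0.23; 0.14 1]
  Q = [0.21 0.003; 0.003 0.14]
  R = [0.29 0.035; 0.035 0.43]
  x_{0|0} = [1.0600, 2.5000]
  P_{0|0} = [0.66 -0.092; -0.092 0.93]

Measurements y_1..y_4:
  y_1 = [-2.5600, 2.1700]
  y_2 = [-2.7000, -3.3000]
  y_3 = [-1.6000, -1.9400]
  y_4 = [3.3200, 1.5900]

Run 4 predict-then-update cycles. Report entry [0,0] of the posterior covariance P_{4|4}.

step 1: x^-=[1.3456, 2.0318]  P^-=[0.8741 0.0302; 0.0302 0.7314]  S=[1.1889 0.0184; 0.0184 1.1870]  K=[0.7276 0.1173; -0.1257 0.6217]  nu=[-3.4383, -0.0502]  x^+=[-1.1618, 2.4328]  P^+=[0.2253 0.0443; 0.0443 0.2567]
step 2: x^-=[-0.9058, 1.9114]  P^-=[0.4528 0.0684; 0.0684 0.3066]  S=[0.7275 0.0941; 0.0941 0.7647]  K=[0.5878 0.1000; -0.0573 0.4206]  nu=[-1.3545, -5.0846]  x^+=[-2.2107, -0.1494]  P^+=[0.1827 0.0380; 0.0380 0.1735]
step 3: x^-=[-2.2493, -0.1859]  P^-=[0.4069 0.0546; 0.0546 0.2530]  S=[0.6852 0.0867; 0.0867 0.7063]  K=[0.5643 0.0888; -0.0527 0.3755]  nu=[0.6065, -1.4392]  x^+=[-2.0348, -0.7583]  P^+=[0.1745 0.0335; 0.0335 0.1550]
step 4: x^-=[-2.1385, -0.6677]  P^-=[0.3973 0.0491; 0.0491 0.2409]  S=[0.6775 0.0827; 0.0827 0.6925]  K=[0.5595 0.0844; -0.0538 0.3643]  nu=[5.3050, 2.5571]  x^+=[1.0453, -0.0216]  P^+=[0.1725 0.0317; 0.0317 0.1503]

P_post[0,0] = 0.1725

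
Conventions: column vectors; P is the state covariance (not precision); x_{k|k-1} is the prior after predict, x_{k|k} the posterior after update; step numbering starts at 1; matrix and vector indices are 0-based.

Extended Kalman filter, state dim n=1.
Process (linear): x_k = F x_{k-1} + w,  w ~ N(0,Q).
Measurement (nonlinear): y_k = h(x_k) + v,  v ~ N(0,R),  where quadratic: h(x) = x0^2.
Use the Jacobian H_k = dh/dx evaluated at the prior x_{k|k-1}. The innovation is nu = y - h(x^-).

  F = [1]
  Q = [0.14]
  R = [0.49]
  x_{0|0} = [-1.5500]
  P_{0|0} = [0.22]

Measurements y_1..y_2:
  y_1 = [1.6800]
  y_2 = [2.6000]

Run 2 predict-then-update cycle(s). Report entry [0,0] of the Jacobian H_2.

step 1: x^-=[-1.5500]  P^-=[0.3600]  H_jac=[-3.1000]  S=[3.9496]  K=[-0.2826]  nu=[-0.7225]  x^+=[-1.3459]  P^+=[0.0447]
step 2: x^-=[-1.3459]  P^-=[0.1847]  H_jac=[-2.6917]  S=[1.8279]  K=[-0.2719]  nu=[0.7887]  x^+=[-1.5603]  P^+=[0.0495]

H_jac[0,0] = -2.6917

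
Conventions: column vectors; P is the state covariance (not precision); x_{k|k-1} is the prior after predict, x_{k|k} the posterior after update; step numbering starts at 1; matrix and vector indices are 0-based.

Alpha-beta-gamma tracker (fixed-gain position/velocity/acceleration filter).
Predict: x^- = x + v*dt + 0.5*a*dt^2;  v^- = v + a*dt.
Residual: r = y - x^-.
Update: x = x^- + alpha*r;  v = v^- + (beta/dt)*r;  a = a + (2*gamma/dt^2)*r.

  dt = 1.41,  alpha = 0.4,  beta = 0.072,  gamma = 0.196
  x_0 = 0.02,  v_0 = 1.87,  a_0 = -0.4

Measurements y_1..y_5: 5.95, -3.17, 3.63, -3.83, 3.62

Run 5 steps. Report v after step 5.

v_post = -5.5827

step 1: x_pred=2.2591  r=3.6909  x^+=3.7354  v^+=1.4945  a^+=0.3278
step 2: x_pred=6.1685  r=-9.3385  x^+=2.4331  v^+=1.4797  a^+=-1.5135
step 3: x_pred=3.0150  r=0.6150  x^+=3.2610  v^+=-0.6229  a^+=-1.3923
step 4: x_pred=0.9986  r=-4.8286  x^+=-0.9328  v^+=-2.8326  a^+=-2.3444
step 5: x_pred=-7.2572  r=10.8772  x^+=-2.9063  v^+=-5.5827  a^+=-0.1997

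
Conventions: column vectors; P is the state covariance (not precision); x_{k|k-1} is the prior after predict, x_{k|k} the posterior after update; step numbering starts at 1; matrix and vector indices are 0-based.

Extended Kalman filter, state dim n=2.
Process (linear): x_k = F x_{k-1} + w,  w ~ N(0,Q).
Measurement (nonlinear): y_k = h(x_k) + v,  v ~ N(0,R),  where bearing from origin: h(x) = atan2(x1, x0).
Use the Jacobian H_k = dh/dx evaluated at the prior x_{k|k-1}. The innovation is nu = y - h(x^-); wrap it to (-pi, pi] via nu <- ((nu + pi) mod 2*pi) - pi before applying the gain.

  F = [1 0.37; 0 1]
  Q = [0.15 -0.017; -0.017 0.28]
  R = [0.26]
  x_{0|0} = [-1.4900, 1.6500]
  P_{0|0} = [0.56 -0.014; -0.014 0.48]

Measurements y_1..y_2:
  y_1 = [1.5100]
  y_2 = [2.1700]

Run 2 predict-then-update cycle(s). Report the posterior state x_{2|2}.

step 1: x^-=[-0.8795, 1.6500]  P^-=[0.7654 0.1466; 0.1466 0.7600]  H_jac=[-0.4720 -0.2516]  S=[0.5134]  K=[-0.7754; -0.5072]  nu=[-0.5505]  x^+=[-0.4526, 1.9292]  P^+=[0.4567 -0.0553; -0.0553 0.6279]
step 2: x^-=[0.2612, 1.9292]  P^-=[0.6517 0.1600; 0.1600 0.9079]  H_jac=[-0.5090 0.0689]  S=[0.4219]  K=[-0.7600; -0.0448]  nu=[0.7338]  x^+=[-0.2965, 1.8964]  P^+=[0.4079 0.1457; 0.1457 0.9071]

x_post = [-0.2965, 1.8964]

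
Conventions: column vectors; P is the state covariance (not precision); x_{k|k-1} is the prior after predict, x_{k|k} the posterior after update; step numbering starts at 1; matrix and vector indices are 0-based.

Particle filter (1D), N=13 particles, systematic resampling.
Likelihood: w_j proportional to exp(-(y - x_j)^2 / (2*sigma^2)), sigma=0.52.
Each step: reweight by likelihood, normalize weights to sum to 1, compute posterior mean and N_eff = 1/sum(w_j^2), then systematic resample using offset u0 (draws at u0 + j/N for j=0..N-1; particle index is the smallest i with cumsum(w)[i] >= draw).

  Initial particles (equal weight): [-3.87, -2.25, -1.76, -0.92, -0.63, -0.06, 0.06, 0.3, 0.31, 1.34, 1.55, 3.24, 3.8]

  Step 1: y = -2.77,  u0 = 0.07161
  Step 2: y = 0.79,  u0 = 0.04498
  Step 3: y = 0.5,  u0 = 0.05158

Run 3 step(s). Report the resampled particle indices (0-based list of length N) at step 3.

resampled_idx = [0, 1, 2, 3, 4, 5, 6, 7, 8, 9, 10, 11, 12]

step 1: w=[0.1231, 0.6997, 0.1749, 0.0021, 0.0002, 0.0000, 0.0000, 0.0000, 0.0000, 0.0000, 0.0000, 0.0000, 0.0000]  mean=-2.3606  Neff=1.8682  idx=[0, 1, 1, 1, 1, 1, 1, 1, 1, 1, 2, 2, 2]
step 2: w=[0.0000, 0.0021, 0.0021, 0.0021, 0.0021, 0.0021, 0.0021, 0.0021, 0.0021, 0.0021, 0.3271, 0.3271, 0.3271]  mean=-1.7691  Neff=3.1144  idx=[10, 10, 10, 10, 11, 11, 11, 11, 11, 12, 12, 12, 12]
step 3: w=[0.0769, 0.0769, 0.0769, 0.0769, 0.0769, 0.0769, 0.0769, 0.0769, 0.0769, 0.0769, 0.0769, 0.0769, 0.0769]  mean=-1.7600  Neff=13.0000  idx=[0, 1, 2, 3, 4, 5, 6, 7, 8, 9, 10, 11, 12]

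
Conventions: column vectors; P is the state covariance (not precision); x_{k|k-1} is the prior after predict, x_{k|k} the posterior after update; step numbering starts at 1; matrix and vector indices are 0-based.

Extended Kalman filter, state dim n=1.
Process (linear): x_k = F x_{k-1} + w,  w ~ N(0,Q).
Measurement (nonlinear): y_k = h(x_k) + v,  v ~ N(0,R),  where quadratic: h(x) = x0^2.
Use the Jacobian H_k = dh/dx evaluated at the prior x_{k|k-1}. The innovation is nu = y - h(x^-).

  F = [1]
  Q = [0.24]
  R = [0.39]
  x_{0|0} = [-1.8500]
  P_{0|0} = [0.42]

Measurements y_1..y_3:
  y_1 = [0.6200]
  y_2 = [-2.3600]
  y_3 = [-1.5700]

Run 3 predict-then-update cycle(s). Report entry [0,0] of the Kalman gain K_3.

K[0,0] = 0.1858

step 1: x^-=[-1.8500]  P^-=[0.6600]  H_jac=[-3.7000]  S=[9.4254]  K=[-0.2591]  nu=[-2.8025]  x^+=[-1.1239]  P^+=[0.0273]
step 2: x^-=[-1.1239]  P^-=[0.2673]  H_jac=[-2.2478]  S=[1.7406]  K=[-0.3452]  nu=[-3.6232]  x^+=[0.1268]  P^+=[0.0599]
step 3: x^-=[0.1268]  P^-=[0.2999]  H_jac=[0.2536]  S=[0.4093]  K=[0.1858]  nu=[-1.5861]  x^+=[-0.1679]  P^+=[0.2858]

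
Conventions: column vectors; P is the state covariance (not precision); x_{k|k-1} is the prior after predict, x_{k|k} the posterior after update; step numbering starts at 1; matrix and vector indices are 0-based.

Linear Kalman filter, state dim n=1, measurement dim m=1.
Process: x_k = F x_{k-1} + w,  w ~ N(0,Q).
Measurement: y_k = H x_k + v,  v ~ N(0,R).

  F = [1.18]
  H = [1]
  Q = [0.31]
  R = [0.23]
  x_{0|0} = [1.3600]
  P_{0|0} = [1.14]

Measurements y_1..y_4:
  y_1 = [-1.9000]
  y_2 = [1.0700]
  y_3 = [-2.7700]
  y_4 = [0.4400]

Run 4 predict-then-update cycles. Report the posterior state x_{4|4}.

step 1: x^-=[1.6048]  P^-=[1.8973]  S=[2.1273]  K=[0.8919]  nu=[-3.5048]  x^+=[-1.5211]  P^+=[0.2051]
step 2: x^-=[-1.7949]  P^-=[0.5956]  S=[0.8256]  K=[0.7214]  nu=[2.8649]  x^+=[0.2719]  P^+=[0.1659]
step 3: x^-=[0.3209]  P^-=[0.5410]  S=[0.7710]  K=[0.7017]  nu=[-3.0909]  x^+=[-1.8480]  P^+=[0.1614]
step 4: x^-=[-2.1806]  P^-=[0.5347]  S=[0.7647]  K=[0.6992]  nu=[2.6206]  x^+=[-0.3482]  P^+=[0.1608]

x_post = [-0.3482]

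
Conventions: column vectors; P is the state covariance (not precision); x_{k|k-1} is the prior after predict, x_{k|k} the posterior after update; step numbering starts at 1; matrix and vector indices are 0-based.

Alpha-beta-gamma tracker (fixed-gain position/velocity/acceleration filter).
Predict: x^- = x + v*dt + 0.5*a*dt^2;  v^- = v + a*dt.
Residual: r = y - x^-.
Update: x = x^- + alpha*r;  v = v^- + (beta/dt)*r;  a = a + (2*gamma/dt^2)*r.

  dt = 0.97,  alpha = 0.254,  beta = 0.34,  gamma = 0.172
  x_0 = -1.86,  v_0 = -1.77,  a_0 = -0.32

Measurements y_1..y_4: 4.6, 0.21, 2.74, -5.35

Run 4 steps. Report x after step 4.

x_post = 6.2814

step 1: x_pred=-3.7274  r=8.3274  x^+=-1.6123  v^+=0.8385  a^+=2.7246
step 2: x_pred=0.4828  r=-0.2728  x^+=0.4135  v^+=3.3857  a^+=2.6248
step 3: x_pred=4.9325  r=-2.1925  x^+=4.3756  v^+=5.1633  a^+=1.8232
step 4: x_pred=10.2417  r=-15.5917  x^+=6.2814  v^+=1.4666  a^+=-3.8772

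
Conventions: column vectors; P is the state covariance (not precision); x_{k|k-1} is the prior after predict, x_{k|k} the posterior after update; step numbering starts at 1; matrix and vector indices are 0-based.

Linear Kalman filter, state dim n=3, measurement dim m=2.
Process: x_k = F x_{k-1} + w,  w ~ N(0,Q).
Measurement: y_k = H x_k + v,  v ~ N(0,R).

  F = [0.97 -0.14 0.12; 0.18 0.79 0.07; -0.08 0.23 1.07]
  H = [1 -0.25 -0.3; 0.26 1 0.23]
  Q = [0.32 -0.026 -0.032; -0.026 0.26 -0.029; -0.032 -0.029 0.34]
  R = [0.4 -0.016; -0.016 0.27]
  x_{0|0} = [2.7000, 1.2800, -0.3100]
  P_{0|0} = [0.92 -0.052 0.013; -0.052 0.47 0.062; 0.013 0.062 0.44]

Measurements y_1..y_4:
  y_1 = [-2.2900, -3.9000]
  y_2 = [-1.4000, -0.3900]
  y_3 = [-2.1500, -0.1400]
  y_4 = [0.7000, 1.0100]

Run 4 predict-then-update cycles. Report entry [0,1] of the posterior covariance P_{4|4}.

step 1: x^-=[2.4026, 1.4755, -0.2533]  P^-=[1.2162 0.0542 -0.0684; 0.0542 0.5777 0.1331; -0.0684 0.1331 0.9047]  S=[1.7677 0.0861; 0.0861 1.0590]  K=[0.6784 0.2798; -0.1026 0.5961; -0.2268 0.3238]  nu=[-4.3997, -5.9419]  x^+=[-2.2445, -1.6147, -1.1792]  P^+=[0.2872 -0.0316 0.0942; -0.0316 0.1933 -0.0980; 0.0942 -0.0980 0.7154]
step 2: x^-=[-2.0927, -1.7622, -1.4536]  P^-=[0.6381 -0.0146 0.1328; -0.0146 0.3760 -0.0105; 0.1328 -0.0105 1.1079]  S=[1.0874 -0.0102; -0.0102 0.7512]  K=[0.5559 0.2497; -0.0923 0.4910; -0.1777 0.3687]  nu=[-0.1840, 2.2506]  x^+=[-1.6330, -0.6401, -0.5910]  P^+=[0.2581 -0.0483 0.1727; -0.0483 0.1847 -0.1656; 0.1727 -0.1656 0.9701]
step 3: x^-=[-1.5653, -0.8410, -0.6490]  P^-=[0.6393 -0.0276 0.2530; -0.0276 0.3607 -0.0358; 0.2530 -0.0358 1.3528]  S=[1.0402 -0.0079; -0.0079 0.7449]  K=[0.5503 0.2700; -0.0994 0.4625; -0.1348 0.4565]  nu=[-0.9896, 1.2573]  x^+=[-1.7705, -0.1612, 0.0584]  P^+=[0.2723 -0.0619 0.2401; -0.0619 0.1904 -0.2079; 0.2401 -0.2079 1.1777]
step 4: x^-=[-1.6878, -0.4419, 0.1671]  P^-=[0.6766 -0.0317 0.3497; -0.0317 0.3588 -0.0429; 0.3497 -0.0429 1.5590]  S=[1.0389 0.0015; 0.0015 0.7627]  K=[0.5575 0.2935; -0.1051 0.4470; -0.1040 0.5333]  nu=[2.3274, 1.8523]  x^+=[0.1533, 0.1414, 0.9129]  P^+=[0.2876 -0.0712 0.2902; -0.0712 0.1951 -0.2359; 0.2902 -0.2359 1.3310]

P_post[0,1] = -0.0712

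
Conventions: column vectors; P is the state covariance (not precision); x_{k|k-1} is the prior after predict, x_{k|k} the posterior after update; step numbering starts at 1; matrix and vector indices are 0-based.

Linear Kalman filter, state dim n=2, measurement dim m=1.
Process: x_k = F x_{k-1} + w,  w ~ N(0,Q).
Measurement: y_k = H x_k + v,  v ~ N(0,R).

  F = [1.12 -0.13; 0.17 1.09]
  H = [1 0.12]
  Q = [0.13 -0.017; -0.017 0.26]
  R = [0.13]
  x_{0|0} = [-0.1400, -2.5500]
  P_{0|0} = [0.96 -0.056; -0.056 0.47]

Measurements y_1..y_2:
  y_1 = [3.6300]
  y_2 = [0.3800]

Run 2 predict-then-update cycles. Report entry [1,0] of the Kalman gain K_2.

K[1,0] = -0.1590

step 1: x^-=[0.1747, -2.8033]  P^-=[1.3585 0.0321; 0.0321 0.8254]  S=[1.5081]  K=[0.9034; 0.0869]  nu=[3.7917]  x^+=[3.6000, -2.4737]  P^+=[0.1278 -0.0864; -0.0864 0.8140]
step 2: x^-=[4.3536, -2.0843]  P^-=[0.3292 -0.2116; -0.2116 1.1988]  S=[0.4257]  K=[0.7137; -0.1590]  nu=[-3.7234]  x^+=[1.6961, -1.4922]  P^+=[0.1124 -0.1632; -0.1632 1.1880]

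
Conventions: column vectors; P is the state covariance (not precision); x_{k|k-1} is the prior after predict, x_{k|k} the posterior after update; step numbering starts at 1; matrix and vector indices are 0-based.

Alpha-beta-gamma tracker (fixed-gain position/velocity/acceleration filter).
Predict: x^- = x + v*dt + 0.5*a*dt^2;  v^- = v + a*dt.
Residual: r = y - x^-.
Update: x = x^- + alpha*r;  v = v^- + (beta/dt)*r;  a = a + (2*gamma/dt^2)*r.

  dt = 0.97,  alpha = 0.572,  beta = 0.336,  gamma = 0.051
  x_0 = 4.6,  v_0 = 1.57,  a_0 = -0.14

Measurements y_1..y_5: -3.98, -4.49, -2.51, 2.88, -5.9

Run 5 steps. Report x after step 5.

step 1: x_pred=6.0570  r=-10.0370  x^+=0.3159  v^+=-2.0425  a^+=-1.2281
step 2: x_pred=-2.2432  r=-2.2468  x^+=-3.5284  v^+=-4.0121  a^+=-1.4717
step 3: x_pred=-8.1124  r=5.6024  x^+=-4.9078  v^+=-3.4989  a^+=-0.8643
step 4: x_pred=-8.7084  r=11.5884  x^+=-2.0798  v^+=-0.3232  a^+=0.3919
step 5: x_pred=-2.2090  r=-3.6910  x^+=-4.3202  v^+=-1.2216  a^+=-0.0082

x_post = -4.3202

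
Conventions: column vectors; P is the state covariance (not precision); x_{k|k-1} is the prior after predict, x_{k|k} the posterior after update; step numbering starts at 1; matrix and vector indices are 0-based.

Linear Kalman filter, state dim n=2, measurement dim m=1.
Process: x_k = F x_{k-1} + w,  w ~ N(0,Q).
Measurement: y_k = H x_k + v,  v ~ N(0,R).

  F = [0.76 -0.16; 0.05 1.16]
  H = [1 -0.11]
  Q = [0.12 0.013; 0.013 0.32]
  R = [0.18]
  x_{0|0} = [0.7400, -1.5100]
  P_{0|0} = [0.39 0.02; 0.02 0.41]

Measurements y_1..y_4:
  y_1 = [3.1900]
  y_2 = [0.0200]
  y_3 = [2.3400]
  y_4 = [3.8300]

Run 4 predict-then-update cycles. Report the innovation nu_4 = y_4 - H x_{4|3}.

innov = [1.9688]

step 1: x^-=[0.8040, -1.7146]  P^-=[0.3509 -0.0308; -0.0308 0.8750]  S=[0.5483]  K=[0.6462; -0.2317]  nu=[2.1974]  x^+=[2.2240, -2.2238]  P^+=[0.1220 0.0513; 0.0513 0.8455]
step 2: x^-=[2.0460, -2.4684]  P^-=[0.1996 -0.0945; -0.0945 1.4640]  S=[0.4181]  K=[0.5023; -0.6111]  nu=[-2.2975]  x^+=[0.8920, -1.0643]  P^+=[0.0941 0.0339; 0.0339 1.3079]
step 3: x^-=[0.8482, -1.1900]  P^-=[0.1996 -0.1966; -0.1966 2.0840]  S=[0.4481]  K=[0.4938; -0.9503]  nu=[1.3609]  x^+=[1.5202, -2.4833]  P^+=[0.0904 0.0137; 0.0137 1.6793]
step 4: x^-=[1.5526, -2.8046]  P^-=[0.2119 -0.2833; -0.2833 2.5815]  S=[0.4854]  K=[0.5007; -1.1686]  nu=[1.9688]  x^+=[2.5384, -5.1054]  P^+=[0.0902 0.0007; 0.0007 1.9186]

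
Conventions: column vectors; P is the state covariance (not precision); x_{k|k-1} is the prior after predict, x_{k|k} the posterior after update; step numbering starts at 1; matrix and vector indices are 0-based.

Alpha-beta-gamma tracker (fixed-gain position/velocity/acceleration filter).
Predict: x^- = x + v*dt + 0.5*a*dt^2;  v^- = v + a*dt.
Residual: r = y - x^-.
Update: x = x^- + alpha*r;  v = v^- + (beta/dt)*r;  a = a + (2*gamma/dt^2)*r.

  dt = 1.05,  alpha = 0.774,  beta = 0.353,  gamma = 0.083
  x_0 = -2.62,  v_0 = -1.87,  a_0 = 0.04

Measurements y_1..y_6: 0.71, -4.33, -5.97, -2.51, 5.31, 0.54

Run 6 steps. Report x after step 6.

x_post = 2.2501

step 1: x_pred=-4.5615  r=5.2715  x^+=-0.4813  v^+=-0.0558  a^+=0.8337
step 2: x_pred=-0.0803  r=-4.2497  x^+=-3.3696  v^+=-0.6091  a^+=0.1938
step 3: x_pred=-3.9023  r=-2.0677  x^+=-5.5027  v^+=-1.1007  a^+=-0.1175
step 4: x_pred=-6.7232  r=4.2132  x^+=-3.4622  v^+=0.1924  a^+=0.5169
step 5: x_pred=-2.9753  r=8.2853  x^+=3.4375  v^+=3.5205  a^+=1.7644
step 6: x_pred=8.1067  r=-7.5667  x^+=2.2501  v^+=2.8293  a^+=0.6251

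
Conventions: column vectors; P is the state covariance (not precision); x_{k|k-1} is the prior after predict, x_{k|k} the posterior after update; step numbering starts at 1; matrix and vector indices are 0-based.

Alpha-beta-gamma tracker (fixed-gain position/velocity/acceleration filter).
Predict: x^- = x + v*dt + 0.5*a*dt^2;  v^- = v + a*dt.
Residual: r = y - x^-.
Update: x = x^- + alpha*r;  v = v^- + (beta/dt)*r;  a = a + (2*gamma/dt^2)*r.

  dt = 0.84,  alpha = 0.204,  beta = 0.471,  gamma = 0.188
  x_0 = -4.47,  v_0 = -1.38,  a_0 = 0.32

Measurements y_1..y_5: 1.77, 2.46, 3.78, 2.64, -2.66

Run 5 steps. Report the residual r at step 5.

resid = -18.2185

step 1: x_pred=-5.5163  r=7.2863  x^+=-4.0299  v^+=2.9743  a^+=4.2027
step 2: x_pred=-0.0487  r=2.5087  x^+=0.4630  v^+=7.9113  a^+=5.5396
step 3: x_pred=9.0629  r=-5.2829  x^+=7.9852  v^+=9.6024  a^+=2.7244
step 4: x_pred=17.0123  r=-14.3723  x^+=14.0804  v^+=3.8321  a^+=-4.9343
step 5: x_pred=15.5585  r=-18.2185  x^+=11.8419  v^+=-10.5281  a^+=-14.6426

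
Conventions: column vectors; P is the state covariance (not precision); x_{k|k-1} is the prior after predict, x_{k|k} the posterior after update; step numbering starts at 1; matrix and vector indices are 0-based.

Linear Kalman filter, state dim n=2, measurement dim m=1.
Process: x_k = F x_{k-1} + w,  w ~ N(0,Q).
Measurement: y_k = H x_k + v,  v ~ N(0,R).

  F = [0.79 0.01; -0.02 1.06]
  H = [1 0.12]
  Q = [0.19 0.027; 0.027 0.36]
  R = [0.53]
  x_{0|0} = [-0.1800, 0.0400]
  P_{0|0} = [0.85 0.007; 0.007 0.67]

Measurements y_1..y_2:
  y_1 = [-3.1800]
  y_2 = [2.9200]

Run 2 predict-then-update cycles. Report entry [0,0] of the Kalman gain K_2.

K[0,0] = 0.4081

step 1: x^-=[-0.1418, 0.0460]  P^-=[0.7207 0.0265; 0.0265 1.1129]  S=[1.2731]  K=[0.5686; 0.1257]  nu=[-3.0437]  x^+=[-1.8724, -0.3367]  P^+=[0.3091 -0.0645; -0.0645 1.0927]
step 2: x^-=[-1.4826, -0.3195]  P^-=[0.3820 -0.0203; -0.0203 1.5906]  S=[0.9300]  K=[0.4081; 0.1834]  nu=[4.4409]  x^+=[0.3298, 0.4951]  P^+=[0.2271 -0.0899; -0.0899 1.5594]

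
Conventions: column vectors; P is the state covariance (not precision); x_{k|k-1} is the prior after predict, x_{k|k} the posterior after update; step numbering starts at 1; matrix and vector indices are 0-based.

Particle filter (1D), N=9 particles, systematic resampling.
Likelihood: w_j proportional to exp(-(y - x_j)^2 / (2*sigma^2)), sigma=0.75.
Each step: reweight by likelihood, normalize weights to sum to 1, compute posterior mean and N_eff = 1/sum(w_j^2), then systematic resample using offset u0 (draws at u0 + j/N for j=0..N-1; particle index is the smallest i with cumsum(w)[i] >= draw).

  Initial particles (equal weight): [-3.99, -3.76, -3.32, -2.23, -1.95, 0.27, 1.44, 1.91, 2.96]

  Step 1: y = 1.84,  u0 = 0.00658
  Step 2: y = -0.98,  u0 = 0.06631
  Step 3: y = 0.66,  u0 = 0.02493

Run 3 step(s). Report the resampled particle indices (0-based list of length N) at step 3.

step 1: w=[0.0000, 0.0000, 0.0000, 0.0000, 0.0000, 0.0486, 0.3767, 0.4324, 0.1424]  mean=1.8028  Neff=2.8452  idx=[5, 6, 6, 6, 7, 7, 7, 7, 8]
step 2: w=[0.9297, 0.0205, 0.0205, 0.0205, 0.0022, 0.0022, 0.0022, 0.0022, 0.0000]  mean=0.3564  Neff=1.1551  idx=[0, 0, 0, 0, 0, 0, 0, 0, 2]
step 3: w=[0.1154, 0.1154, 0.1154, 0.1154, 0.1154, 0.1154, 0.1154, 0.1154, 0.0769]  mean=0.3600  Neff=8.8947  idx=[0, 1, 2, 3, 4, 5, 5, 6, 7]

resampled_idx = [0, 1, 2, 3, 4, 5, 5, 6, 7]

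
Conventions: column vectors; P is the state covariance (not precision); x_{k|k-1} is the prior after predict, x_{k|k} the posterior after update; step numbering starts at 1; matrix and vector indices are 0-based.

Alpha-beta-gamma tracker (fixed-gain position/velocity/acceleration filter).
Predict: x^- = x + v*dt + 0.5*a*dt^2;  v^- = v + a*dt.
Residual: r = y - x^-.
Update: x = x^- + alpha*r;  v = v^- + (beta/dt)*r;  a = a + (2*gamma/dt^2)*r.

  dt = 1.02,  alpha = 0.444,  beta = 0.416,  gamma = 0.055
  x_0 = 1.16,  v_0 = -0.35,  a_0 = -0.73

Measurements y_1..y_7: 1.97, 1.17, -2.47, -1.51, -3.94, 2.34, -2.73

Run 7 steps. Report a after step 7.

a_post = 0.4082

step 1: x_pred=0.4233  r=1.5467  x^+=1.1100  v^+=-0.4638  a^+=-0.5665
step 2: x_pred=0.3423  r=0.8277  x^+=0.7098  v^+=-0.7040  a^+=-0.4790
step 3: x_pred=-0.2574  r=-2.2126  x^+=-1.2398  v^+=-2.0949  a^+=-0.7129
step 4: x_pred=-3.7475  r=2.2375  x^+=-2.7540  v^+=-1.9095  a^+=-0.4763
step 5: x_pred=-4.9495  r=1.0095  x^+=-4.5013  v^+=-1.9836  a^+=-0.3696
step 6: x_pred=-6.7169  r=9.0569  x^+=-2.6956  v^+=1.3332  a^+=0.5880
step 7: x_pred=-1.0299  r=-1.7001  x^+=-1.7848  v^+=1.2395  a^+=0.4082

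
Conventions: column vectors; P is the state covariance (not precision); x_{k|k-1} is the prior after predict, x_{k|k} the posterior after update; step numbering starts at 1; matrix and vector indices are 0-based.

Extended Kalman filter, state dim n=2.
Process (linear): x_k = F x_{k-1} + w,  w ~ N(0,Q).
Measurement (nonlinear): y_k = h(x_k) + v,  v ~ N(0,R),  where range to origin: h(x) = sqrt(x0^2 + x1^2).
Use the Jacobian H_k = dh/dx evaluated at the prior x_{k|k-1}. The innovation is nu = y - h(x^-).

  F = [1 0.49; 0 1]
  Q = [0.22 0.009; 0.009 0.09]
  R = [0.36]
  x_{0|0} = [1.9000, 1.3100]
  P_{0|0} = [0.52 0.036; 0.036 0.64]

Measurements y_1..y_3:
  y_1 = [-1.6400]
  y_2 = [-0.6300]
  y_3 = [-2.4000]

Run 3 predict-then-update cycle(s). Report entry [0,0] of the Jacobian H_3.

H_jac[0,0] = 0.8290

step 1: x^-=[2.5419, 1.3100]  P^-=[0.9289 0.3586; 0.3586 0.7300]  H_jac=[0.8889 0.4581]  S=[1.5392]  K=[0.6432; 0.4243]  nu=[-4.4996]  x^+=[-0.3522, -0.5994]  P^+=[0.2922 -0.0615; -0.0615 0.4528]
step 2: x^-=[-0.6459, -0.5994]  P^-=[0.5606 0.1694; 0.1694 0.5428]  H_jac=[-0.7330 -0.6802]  S=[1.0813]  K=[-0.4866; -0.4563]  nu=[-1.5112]  x^+=[0.0894, 0.0902]  P^+=[0.3046 -0.0707; -0.0707 0.3177]
step 3: x^-=[0.1336, 0.0902]  P^-=[0.5316 0.0940; 0.0940 0.4077]  H_jac=[0.8290 0.5593]  S=[0.9399]  K=[0.5247; 0.3254]  nu=[-2.5612]  x^+=[-1.2103, -0.7434]  P^+=[0.2728 -0.0666; -0.0666 0.3081]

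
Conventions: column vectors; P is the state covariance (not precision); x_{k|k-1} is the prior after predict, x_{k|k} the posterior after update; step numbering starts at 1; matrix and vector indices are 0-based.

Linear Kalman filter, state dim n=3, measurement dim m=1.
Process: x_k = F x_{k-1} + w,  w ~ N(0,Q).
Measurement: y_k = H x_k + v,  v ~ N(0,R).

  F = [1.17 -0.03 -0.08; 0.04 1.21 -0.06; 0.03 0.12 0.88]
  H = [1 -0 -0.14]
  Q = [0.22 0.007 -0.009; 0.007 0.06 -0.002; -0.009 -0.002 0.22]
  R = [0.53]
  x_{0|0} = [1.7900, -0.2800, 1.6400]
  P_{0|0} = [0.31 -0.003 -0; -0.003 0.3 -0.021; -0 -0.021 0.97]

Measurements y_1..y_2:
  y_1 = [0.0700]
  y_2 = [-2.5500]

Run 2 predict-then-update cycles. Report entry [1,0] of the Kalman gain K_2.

K[1,0] = 0.0106

step 1: x^-=[1.9715, -0.3656, 1.4633]  P^-=[0.6509 0.0130 -0.0671; 0.0130 0.5060 -0.0316; -0.0671 -0.0316 0.9713]  S=[1.2188]  K=[0.5418; 0.0143; -0.1667]  nu=[-1.6966]  x^+=[1.0522, -0.3899, 1.7461]  P^+=[0.2932 0.0036 0.0429; 0.0036 0.5057 -0.0287; 0.0429 -0.0287 0.9375]
step 2: x^-=[1.1031, -0.5344, 1.5213]  P^-=[0.6193 0.0115 -0.0209; 0.0115 0.8086 -0.0065; -0.0209 -0.0065 0.9497]  S=[1.1738]  K=[0.5301; 0.0106; -0.1311]  nu=[-3.4402]  x^+=[-0.7206, -0.5708, 1.9723]  P^+=[0.2895 0.0049 0.0607; 0.0049 0.8085 -0.0049; 0.0607 -0.0049 0.9296]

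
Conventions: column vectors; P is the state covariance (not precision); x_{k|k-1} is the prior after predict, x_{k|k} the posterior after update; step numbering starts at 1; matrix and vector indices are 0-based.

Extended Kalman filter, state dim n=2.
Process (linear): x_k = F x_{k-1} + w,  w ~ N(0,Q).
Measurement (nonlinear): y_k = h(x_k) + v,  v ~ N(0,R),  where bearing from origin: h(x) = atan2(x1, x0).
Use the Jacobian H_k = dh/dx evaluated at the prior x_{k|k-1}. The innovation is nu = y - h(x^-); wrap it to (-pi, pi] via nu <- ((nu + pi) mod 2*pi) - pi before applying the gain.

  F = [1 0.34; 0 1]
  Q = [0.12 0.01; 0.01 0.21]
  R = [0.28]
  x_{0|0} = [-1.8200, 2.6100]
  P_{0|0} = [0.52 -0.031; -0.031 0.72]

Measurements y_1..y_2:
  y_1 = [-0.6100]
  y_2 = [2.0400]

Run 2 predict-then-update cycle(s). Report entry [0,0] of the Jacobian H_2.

H_jac[0,0] = -0.2022

step 1: x^-=[-0.9326, 2.6100]  P^-=[0.7022 0.2238; 0.2238 0.9300]  H_jac=[-0.3398 -0.1214]  S=[0.3932]  K=[-0.6758; -0.4805]  nu=[-2.5240]  x^+=[0.7731, 3.8228]  P^+=[0.5226 0.0961; 0.0961 0.8392]
step 2: x^-=[2.0728, 3.8228]  P^-=[0.8049 0.3914; 0.3914 1.0492]  H_jac=[-0.2022 0.1096]  S=[0.3082]  K=[-0.3888; 0.1164]  nu=[0.9661]  x^+=[1.6972, 3.9352]  P^+=[0.7584 0.4054; 0.4054 1.0450]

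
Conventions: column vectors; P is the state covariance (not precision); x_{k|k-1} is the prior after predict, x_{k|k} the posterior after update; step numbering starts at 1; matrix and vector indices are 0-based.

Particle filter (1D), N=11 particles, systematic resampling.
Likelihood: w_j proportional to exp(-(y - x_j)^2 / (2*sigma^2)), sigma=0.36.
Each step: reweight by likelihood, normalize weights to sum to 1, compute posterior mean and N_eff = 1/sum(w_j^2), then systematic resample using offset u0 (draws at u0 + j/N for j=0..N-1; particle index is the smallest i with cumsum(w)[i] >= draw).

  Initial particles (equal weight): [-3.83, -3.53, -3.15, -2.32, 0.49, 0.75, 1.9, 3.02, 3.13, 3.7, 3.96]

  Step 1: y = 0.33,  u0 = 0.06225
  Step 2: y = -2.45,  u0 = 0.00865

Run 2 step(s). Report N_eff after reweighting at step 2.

step 1: w=[0.0000, 0.0000, 0.0000, 0.0000, 0.6414, 0.3585, 0.0001, 0.0000, 0.0000, 0.0000, 0.0000]  mean=0.5833  Neff=1.8519  idx=[4, 4, 4, 4, 4, 4, 4, 5, 5, 5, 5]
step 2: w=[0.1427, 0.1427, 0.1427, 0.1427, 0.1427, 0.1427, 0.1427, 0.0003, 0.0003, 0.0003, 0.0003]  mean=0.4903  Neff=7.0169  idx=[0, 0, 1, 1, 2, 3, 3, 4, 5, 5, 6]

N_eff = 7.0169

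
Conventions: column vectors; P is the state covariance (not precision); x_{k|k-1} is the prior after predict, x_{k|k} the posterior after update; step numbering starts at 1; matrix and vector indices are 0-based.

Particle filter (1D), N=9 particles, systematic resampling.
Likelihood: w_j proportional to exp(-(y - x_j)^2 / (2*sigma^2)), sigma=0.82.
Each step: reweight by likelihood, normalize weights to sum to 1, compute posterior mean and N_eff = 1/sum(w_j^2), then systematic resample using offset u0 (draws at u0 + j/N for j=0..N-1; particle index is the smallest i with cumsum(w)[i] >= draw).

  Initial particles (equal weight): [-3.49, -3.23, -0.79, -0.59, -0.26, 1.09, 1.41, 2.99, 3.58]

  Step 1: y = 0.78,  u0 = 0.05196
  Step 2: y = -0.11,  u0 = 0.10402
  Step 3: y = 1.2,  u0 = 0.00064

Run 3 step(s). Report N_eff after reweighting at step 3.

N_eff = 5.7242

step 1: w=[0.0000, 0.0000, 0.0625, 0.0967, 0.1748, 0.3637, 0.2908, 0.0103, 0.0011]  mean=0.6896  Neff=3.8349  idx=[2, 4, 4, 5, 5, 5, 6, 6, 6]
step 2: w=[0.1671, 0.2318, 0.2318, 0.0808, 0.0808, 0.0808, 0.0423, 0.0423, 0.0423]  mean=0.1905  Neff=6.2363  idx=[0, 1, 1, 2, 2, 3, 4, 6, 8]
step 3: w=[0.0110, 0.0428, 0.0428, 0.0428, 0.0428, 0.2069, 0.2069, 0.2020, 0.2020]  mean=0.9676  Neff=5.7242  idx=[0, 3, 5, 5, 6, 6, 7, 7, 8]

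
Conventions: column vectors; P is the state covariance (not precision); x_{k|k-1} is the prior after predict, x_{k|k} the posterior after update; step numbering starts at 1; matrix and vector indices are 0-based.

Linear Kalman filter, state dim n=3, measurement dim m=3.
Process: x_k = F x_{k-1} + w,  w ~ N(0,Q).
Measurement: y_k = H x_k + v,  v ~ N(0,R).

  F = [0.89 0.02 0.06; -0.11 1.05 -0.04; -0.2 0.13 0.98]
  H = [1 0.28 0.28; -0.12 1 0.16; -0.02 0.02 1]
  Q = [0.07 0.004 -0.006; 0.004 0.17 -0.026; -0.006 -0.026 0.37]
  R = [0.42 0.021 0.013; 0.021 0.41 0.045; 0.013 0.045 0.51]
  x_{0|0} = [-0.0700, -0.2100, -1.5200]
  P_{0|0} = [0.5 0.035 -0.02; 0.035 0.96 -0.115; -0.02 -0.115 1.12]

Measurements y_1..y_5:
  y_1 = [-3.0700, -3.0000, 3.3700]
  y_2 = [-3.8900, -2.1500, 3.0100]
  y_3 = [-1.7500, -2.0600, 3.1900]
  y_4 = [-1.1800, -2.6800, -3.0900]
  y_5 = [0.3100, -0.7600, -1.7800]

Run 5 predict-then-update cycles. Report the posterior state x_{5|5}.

x_post = [-0.4922, -1.4850, -1.0111]

step 1: x^-=[-0.1577, -0.1520, -1.5029]  P^-=[0.4693 -0.0012 -0.0431; -0.0012 1.2376 -0.0515; -0.0431 -0.0515 1.4586]  S=[1.0678 0.3533 0.3614; 0.3533 1.6772 0.2580; 0.3614 0.2580 1.9689]  K=[0.5053 -0.1290 -0.1025; 0.1126 0.7293 -0.1298; 0.0889 -0.0190 0.7269]  nu=[-2.4489, -2.6265, 4.8728]  x^+=[-1.5556, -2.9756, 1.8712]  P^+=[0.2248 -0.0125 -0.0468; -0.0125 0.3002 -0.0382; -0.0468 -0.0382 0.3708]
step 2: x^-=[-1.3317, -3.0281, 1.7581]  P^-=[0.2440 -0.0246 -0.0661; -0.0246 0.5099 -0.0262; -0.0661 -0.0262 0.7495]  S=[0.7078 0.1274 0.1473; 0.1274 0.9427 0.1581; 0.1473 0.1581 1.2614]  K=[0.3445 -0.1008 -0.0842; 0.0772 0.5442 -0.0895; 0.0707 -0.0001 0.5866]  nu=[-2.2027, 0.4370, 1.2859]  x^+=[-2.2428, -3.0756, 2.3565]  P^+=[0.1561 -0.0128 -0.0396; -0.0128 0.2232 -0.0249; -0.0396 -0.0249 0.2998]
step 3: x^-=[-1.9162, -3.0769, 2.3581]  P^-=[0.1901 -0.0191 -0.0518; -0.0191 0.4231 -0.0225; -0.0518 -0.0225 0.6778]  S=[0.6532 0.1147 0.1431; 0.1147 0.8526 0.1466; 0.1431 0.1466 1.1892]  K=[0.2914 -0.0858 -0.0716; 0.0727 0.4990 -0.0818; 0.0785 0.0011 0.5608]  nu=[0.3675, 0.4096, 0.8551]  x^+=[-1.9055, -2.9156, 2.8670]  P^+=[0.1322 -0.0110 -0.0337; -0.0110 0.2047 -0.0226; -0.0337 -0.0226 0.2869]
step 4: x^-=[-1.5822, -2.9665, 2.8117]  P^-=[0.1718 -0.0156 -0.0430; -0.0156 0.4019 -0.0237; -0.0430 -0.0237 0.6623]  S=[0.6387 0.1144 0.1475; 0.1144 0.8292 0.1413; 0.1475 0.1413 1.1733]  K=[0.2722 -0.0785 -0.0646; 0.0730 0.4861 -0.0808; 0.0848 -0.0007 0.5542]  nu=[0.4455, -0.3532, -5.8740]  x^+=[-1.0537, -2.6311, -0.4058]  P^+=[0.1231 -0.0098 -0.0303; -0.0098 0.1996 -0.0226; -0.0303 -0.0226 0.2836]
step 5: x^-=[-1.0148, -2.6305, -0.5290]  P^-=[0.1649 -0.0138 -0.0385; -0.0138 0.3959 -0.0251; -0.0385 -0.0251 0.6573]  S=[0.6343 0.1152 0.1503; 0.1152 0.8219 0.1384; 0.1503 0.1384 1.1680]  K=[0.2651 -0.0752 -0.0612; 0.0736 0.4822 -0.0810; 0.0880 -0.0022 0.5519]  nu=[2.2094, 1.8334, -1.2187]  x^+=[-0.4922, -1.4850, -1.0111]  P^+=[0.1195 -0.0091 -0.0286; -0.0091 0.1982 -0.0228; -0.0286 -0.0228 0.2824]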